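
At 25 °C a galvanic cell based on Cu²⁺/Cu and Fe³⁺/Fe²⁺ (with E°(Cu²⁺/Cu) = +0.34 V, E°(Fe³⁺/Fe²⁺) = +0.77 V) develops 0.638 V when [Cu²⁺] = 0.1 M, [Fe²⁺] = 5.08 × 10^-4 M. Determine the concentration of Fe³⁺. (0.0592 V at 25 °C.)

From the Nernst equation, log Q = n(E° − E)/0.0592 = 2(0.43 − 0.638)/0.0592 = -7.027, so Q = 9.4 × 10^-8.
With Q = [Cu²⁺]·[Fe²⁺]^2/[Fe³⁺]^2 and the known concentrations, [Fe³⁺]^2 in the denominator gives [Fe³⁺] = 0.52 M.

0.52 M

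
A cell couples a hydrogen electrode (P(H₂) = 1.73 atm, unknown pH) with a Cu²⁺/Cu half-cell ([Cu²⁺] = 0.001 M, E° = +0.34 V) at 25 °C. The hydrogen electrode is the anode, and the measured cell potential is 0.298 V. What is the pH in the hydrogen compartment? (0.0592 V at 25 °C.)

E°_cell = 0.34 V and n = 2.
log Q = n(E° − E)/0.0592 = 2×(0.34 − 0.298)/0.0592 = 1.419.
With Q = [H⁺]^2 / ([Cu²⁺]·P(H₂)), solving for [H⁺] gives log[H⁺] = -0.672, so pH = 0.67.

pH = 0.67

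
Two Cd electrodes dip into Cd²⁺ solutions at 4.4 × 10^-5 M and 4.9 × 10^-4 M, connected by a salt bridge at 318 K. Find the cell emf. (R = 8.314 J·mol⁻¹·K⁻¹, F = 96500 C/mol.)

0.033 V

Both half-cells are Cd²⁺/Cd, so E°_cell = 0. The concentrated side is the cathode; the cell reaction moves Cd²⁺ from high to low concentration with n = 2.
Q = [Cd²⁺]_dilute/[Cd²⁺]_conc = 4.4 × 10^-5/4.9 × 10^-4 = 0.0898.
E = 0 − (RT/nF) ln Q = −((8.314×318)/(2×96500))(-2.410) = 0.0330 V.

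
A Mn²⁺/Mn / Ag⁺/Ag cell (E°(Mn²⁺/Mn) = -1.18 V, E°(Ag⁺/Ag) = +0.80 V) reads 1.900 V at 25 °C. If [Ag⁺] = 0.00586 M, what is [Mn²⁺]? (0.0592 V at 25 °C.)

From the Nernst equation, log Q = n(E° − E)/0.0592 = 2(1.98 − 1.900)/0.0592 = 2.703, so Q = 504.
With Q = [Mn²⁺]/[Ag⁺]^2 and the known concentrations, [Mn²⁺] in the numerator gives [Mn²⁺] = 0.017 M.

0.017 M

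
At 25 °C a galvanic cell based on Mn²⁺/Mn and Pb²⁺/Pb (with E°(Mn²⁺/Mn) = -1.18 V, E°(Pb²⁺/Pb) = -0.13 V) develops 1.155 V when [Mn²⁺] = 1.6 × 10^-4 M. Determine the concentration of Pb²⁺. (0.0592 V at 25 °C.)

From the Nernst equation, log Q = n(E° − E)/0.0592 = 2(1.05 − 1.155)/0.0592 = -3.547, so Q = 2.84 × 10^-4.
With Q = [Mn²⁺]/[Pb²⁺] and the known concentrations, [Pb²⁺] in the denominator gives [Pb²⁺] = 0.56 M.

0.56 M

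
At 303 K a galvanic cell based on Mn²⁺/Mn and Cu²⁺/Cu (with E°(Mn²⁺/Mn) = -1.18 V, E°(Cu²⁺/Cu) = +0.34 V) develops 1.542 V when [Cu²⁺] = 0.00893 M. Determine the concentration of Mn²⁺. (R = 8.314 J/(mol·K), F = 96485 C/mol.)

From the Nernst equation, ln Q = nF(E° − E)/RT = 2×96485×(1.52 − 1.542)/(8.314×303) = -1.685, so Q = 0.185.
With Q = [Mn²⁺]/[Cu²⁺] and the known concentrations, [Mn²⁺] in the numerator gives [Mn²⁺] = 0.0017 M.

0.0017 M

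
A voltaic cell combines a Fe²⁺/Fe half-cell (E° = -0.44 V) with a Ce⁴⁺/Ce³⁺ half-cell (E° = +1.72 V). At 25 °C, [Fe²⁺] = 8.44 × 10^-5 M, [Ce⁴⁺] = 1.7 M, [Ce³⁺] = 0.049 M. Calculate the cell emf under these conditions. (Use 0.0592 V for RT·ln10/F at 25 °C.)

2.37 V

The Ce⁴⁺/Ce³⁺ couple has the higher reduction potential and acts as the cathode, so E°_cell = +1.72 − (-0.44) = 2.16 V.
Balancing electrons gives n = 2; the reaction quotient is Q = [Fe²⁺]·[Ce³⁺]^2/[Ce⁴⁺]^2 = 7.01 × 10^-8.
At 25 °C, E = E° − (0.0592/n) log Q = 2.16 − (0.0592/2)(-7.154) = 2.160 + 0.212 = 2.372 V.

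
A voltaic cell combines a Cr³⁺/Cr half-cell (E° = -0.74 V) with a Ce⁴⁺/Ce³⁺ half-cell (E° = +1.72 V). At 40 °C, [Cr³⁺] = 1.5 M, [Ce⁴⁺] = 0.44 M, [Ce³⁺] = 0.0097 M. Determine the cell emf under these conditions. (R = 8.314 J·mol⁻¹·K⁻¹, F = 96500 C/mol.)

The Ce⁴⁺/Ce³⁺ couple has the higher reduction potential and acts as the cathode, so E°_cell = +1.72 − (-0.74) = 2.46 V.
Balancing electrons gives n = 3; the reaction quotient is Q = [Cr³⁺]·[Ce³⁺]^3/[Ce⁴⁺]^3 = 1.61 × 10^-5.
E = E° − (RT/nF) ln Q = 2.46 − (8.314×313)/(3×96500) × (-11.038) = 2.460 + 0.099 = 2.559 V.

2.56 V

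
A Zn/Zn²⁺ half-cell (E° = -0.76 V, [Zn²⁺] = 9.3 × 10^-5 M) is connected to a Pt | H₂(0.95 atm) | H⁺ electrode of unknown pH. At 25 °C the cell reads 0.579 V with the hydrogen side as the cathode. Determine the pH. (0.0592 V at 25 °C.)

pH = 5.08

E°_cell = 0.76 V and n = 2.
log Q = n(E° − E)/0.0592 = 2×(0.76 − 0.579)/0.0592 = 6.115.
With Q = [Zn²⁺]·P(H₂) / [H⁺]^2, solving for [H⁺] gives log[H⁺] = -5.084, so pH = 5.08.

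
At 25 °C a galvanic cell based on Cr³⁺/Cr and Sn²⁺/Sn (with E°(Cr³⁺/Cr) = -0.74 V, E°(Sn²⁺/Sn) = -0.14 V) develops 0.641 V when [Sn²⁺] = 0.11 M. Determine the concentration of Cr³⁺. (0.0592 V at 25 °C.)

3.1 × 10^-4 M

From the Nernst equation, log Q = n(E° − E)/0.0592 = 6(0.60 − 0.641)/0.0592 = -4.155, so Q = 6.99 × 10^-5.
With Q = [Cr³⁺]^2/[Sn²⁺]^3 and the known concentrations, [Cr³⁺]^2 in the numerator gives [Cr³⁺] = 3.1 × 10^-4 M.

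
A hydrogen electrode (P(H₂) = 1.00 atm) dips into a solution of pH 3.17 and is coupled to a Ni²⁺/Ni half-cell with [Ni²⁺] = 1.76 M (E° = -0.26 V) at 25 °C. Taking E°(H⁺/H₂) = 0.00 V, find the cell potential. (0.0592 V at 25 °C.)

The hydrogen couple is the cathode, so E°_cell = 0.26 V; n = 2.
[H⁺] = 10^(−3.17) = 6.8 × 10^-4 M, and Q = [Ni²⁺]·P(H₂) / [H⁺]^2 = 3.85 × 10^6.
E = E° − (0.0592/2) log Q = 0.26 − (0.0592/2)(6.586) = 0.065 V.

0.065 V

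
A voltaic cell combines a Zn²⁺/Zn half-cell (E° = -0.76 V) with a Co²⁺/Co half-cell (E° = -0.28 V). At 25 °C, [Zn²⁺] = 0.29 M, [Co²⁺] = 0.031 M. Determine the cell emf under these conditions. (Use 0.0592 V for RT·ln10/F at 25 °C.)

The Co²⁺/Co couple has the higher reduction potential and acts as the cathode, so E°_cell = -0.28 − (-0.76) = 0.48 V.
Balancing electrons gives n = 2; the reaction quotient is Q = [Zn²⁺]/[Co²⁺] = 9.35.
At 25 °C, E = E° − (0.0592/n) log Q = 0.48 − (0.0592/2)(0.971) = 0.480 − 0.029 = 0.451 V.

0.451 V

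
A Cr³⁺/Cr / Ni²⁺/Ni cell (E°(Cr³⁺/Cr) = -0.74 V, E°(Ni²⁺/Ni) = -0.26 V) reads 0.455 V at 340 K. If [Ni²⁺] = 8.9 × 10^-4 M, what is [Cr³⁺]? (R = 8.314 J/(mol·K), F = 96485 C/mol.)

From the Nernst equation, ln Q = nF(E° − E)/RT = 6×96485×(0.48 − 0.455)/(8.314×340) = 5.120, so Q = 167.
With Q = [Cr³⁺]^2/[Ni²⁺]^3 and the known concentrations, [Cr³⁺]^2 in the numerator gives [Cr³⁺] = 3.4 × 10^-4 M.

3.4 × 10^-4 M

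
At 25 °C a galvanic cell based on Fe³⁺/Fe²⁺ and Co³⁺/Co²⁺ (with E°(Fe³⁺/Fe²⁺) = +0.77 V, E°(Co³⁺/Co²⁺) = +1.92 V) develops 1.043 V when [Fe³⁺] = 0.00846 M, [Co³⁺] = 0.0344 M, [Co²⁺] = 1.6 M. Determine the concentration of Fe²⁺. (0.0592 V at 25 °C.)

From the Nernst equation, log Q = n(E° − E)/0.0592 = 1(1.15 − 1.043)/0.0592 = 1.807, so Q = 64.2.
With Q = [Fe³⁺]·[Co²⁺]/([Fe²⁺]·[Co³⁺]) and the known concentrations, [Fe²⁺] in the denominator gives [Fe²⁺] = 0.0061 M.

0.0061 M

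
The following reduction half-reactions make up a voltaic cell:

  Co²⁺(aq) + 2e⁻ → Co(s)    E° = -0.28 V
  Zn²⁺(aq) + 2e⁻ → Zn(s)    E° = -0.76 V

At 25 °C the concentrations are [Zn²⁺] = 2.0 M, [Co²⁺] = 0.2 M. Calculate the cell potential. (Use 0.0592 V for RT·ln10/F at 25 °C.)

The Co²⁺/Co couple has the higher reduction potential and acts as the cathode, so E°_cell = -0.28 − (-0.76) = 0.48 V.
Balancing electrons gives n = 2; the reaction quotient is Q = [Zn²⁺]/[Co²⁺] = 10.0.
At 25 °C, E = E° − (0.0592/n) log Q = 0.48 − (0.0592/2)(1.000) = 0.480 − 0.030 = 0.450 V.

0.450 V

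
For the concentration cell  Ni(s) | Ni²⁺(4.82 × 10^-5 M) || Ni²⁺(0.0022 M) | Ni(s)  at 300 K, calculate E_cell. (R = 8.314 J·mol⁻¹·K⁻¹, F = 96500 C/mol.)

0.049 V

Both half-cells are Ni²⁺/Ni, so E°_cell = 0. The concentrated side is the cathode; the cell reaction moves Ni²⁺ from high to low concentration with n = 2.
Q = [Ni²⁺]_dilute/[Ni²⁺]_conc = 4.82 × 10^-5/0.0022 = 0.0219.
E = 0 − (RT/nF) ln Q = −((8.314×300)/(2×96500))(-3.821) = 0.0494 V.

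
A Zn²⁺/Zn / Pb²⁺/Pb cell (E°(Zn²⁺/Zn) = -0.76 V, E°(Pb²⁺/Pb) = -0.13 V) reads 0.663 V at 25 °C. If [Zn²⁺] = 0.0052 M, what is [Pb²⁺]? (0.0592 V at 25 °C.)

0.068 M

From the Nernst equation, log Q = n(E° − E)/0.0592 = 2(0.63 − 0.663)/0.0592 = -1.115, so Q = 0.0768.
With Q = [Zn²⁺]/[Pb²⁺] and the known concentrations, [Pb²⁺] in the denominator gives [Pb²⁺] = 0.068 M.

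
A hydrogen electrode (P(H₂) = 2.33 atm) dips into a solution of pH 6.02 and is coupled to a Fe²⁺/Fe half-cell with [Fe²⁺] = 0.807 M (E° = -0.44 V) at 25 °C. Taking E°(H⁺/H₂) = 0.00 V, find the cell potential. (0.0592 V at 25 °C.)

0.076 V

The hydrogen couple is the cathode, so E°_cell = 0.44 V; n = 2.
[H⁺] = 10^(−6.02) = 9.5 × 10^-7 M, and Q = [Fe²⁺]·P(H₂) / [H⁺]^2 = 2.06 × 10^12.
E = E° − (0.0592/2) log Q = 0.44 − (0.0592/2)(12.314) = 0.076 V.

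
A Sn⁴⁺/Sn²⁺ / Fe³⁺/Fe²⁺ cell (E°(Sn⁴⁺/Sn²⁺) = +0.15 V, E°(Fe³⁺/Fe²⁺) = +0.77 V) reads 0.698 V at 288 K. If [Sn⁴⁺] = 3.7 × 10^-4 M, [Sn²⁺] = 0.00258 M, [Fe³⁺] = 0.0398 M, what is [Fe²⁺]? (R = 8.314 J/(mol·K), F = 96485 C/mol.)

0.0045 M

From the Nernst equation, ln Q = nF(E° − E)/RT = 2×96485×(0.62 − 0.698)/(8.314×288) = -6.286, so Q = 0.00186.
With Q = [Sn⁴⁺]·[Fe²⁺]^2/([Sn²⁺]·[Fe³⁺]^2) and the known concentrations, [Fe²⁺]^2 in the numerator gives [Fe²⁺] = 0.0045 M.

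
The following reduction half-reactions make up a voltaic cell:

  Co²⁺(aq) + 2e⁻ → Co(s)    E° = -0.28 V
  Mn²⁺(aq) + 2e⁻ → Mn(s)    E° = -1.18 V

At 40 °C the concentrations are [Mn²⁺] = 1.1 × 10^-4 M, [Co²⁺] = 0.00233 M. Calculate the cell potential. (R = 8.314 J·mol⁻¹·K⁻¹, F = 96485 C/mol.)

The Co²⁺/Co couple has the higher reduction potential and acts as the cathode, so E°_cell = -0.28 − (-1.18) = 0.90 V.
Balancing electrons gives n = 2; the reaction quotient is Q = [Mn²⁺]/[Co²⁺] = 0.0472.
E = E° − (RT/nF) ln Q = 0.90 − (8.314×313)/(2×96485) × (-3.053) = 0.900 + 0.041 = 0.941 V.

0.941 V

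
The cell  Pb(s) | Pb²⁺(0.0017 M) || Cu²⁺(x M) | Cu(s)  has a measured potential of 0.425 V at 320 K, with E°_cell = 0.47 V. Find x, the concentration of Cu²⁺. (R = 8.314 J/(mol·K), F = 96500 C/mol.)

From the Nernst equation, ln Q = nF(E° − E)/RT = 2×96500×(0.47 − 0.425)/(8.314×320) = 3.264, so Q = 26.2.
With Q = [Pb²⁺]/[Cu²⁺] and the known concentrations, [Cu²⁺] in the denominator gives [Cu²⁺] = 6.5 × 10^-5 M.

6.5 × 10^-5 M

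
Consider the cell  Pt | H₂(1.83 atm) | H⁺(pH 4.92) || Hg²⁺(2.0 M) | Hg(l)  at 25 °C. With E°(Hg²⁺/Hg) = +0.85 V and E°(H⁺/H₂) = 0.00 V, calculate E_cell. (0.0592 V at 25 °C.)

1.16 V

The Hg²⁺/Hg couple is the cathode, so E°_cell = 0.85 V; n = 2.
[H⁺] = 10^(−4.92) = 1.2 × 10^-5 M, and Q = [H⁺]^2 / ([Hg²⁺]·P(H₂)) = 3.95 × 10^-11.
E = E° − (0.0592/2) log Q = 0.85 − (0.0592/2)(-10.403) = 1.158 V.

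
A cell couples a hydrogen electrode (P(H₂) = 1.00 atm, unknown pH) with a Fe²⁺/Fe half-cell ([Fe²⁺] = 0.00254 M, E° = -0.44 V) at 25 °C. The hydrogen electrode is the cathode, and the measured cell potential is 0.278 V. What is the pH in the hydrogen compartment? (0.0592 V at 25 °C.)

E°_cell = 0.44 V and n = 2.
log Q = n(E° − E)/0.0592 = 2×(0.44 − 0.278)/0.0592 = 5.473.
With Q = [Fe²⁺]·P(H₂) / [H⁺]^2, solving for [H⁺] gives log[H⁺] = -4.034, so pH = 4.03.

pH = 4.03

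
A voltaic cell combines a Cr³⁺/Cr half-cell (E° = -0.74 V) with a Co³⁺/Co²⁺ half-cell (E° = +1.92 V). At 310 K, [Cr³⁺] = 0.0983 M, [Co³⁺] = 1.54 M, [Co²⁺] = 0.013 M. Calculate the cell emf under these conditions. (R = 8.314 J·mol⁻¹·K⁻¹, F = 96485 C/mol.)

2.81 V

The Co³⁺/Co²⁺ couple has the higher reduction potential and acts as the cathode, so E°_cell = +1.92 − (-0.74) = 2.66 V.
Balancing electrons gives n = 3; the reaction quotient is Q = [Cr³⁺]·[Co²⁺]^3/[Co³⁺]^3 = 5.91 × 10^-8.
E = E° − (RT/nF) ln Q = 2.66 − (8.314×310)/(3×96485) × (-16.643) = 2.660 + 0.148 = 2.808 V.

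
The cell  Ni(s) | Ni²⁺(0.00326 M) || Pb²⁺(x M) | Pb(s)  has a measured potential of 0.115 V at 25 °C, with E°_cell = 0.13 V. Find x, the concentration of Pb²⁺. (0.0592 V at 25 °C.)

From the Nernst equation, log Q = n(E° − E)/0.0592 = 2(0.13 − 0.115)/0.0592 = 0.507, so Q = 3.21.
With Q = [Ni²⁺]/[Pb²⁺] and the known concentrations, [Pb²⁺] in the denominator gives [Pb²⁺] = 0.001 M.

0.001 M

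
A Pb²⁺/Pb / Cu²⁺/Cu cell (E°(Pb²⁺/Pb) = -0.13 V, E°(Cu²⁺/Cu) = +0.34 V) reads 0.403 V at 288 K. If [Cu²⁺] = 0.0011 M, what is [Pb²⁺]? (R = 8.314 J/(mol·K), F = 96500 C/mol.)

0.24 M

From the Nernst equation, ln Q = nF(E° − E)/RT = 2×96500×(0.47 − 0.403)/(8.314×288) = 5.400, so Q = 222.
With Q = [Pb²⁺]/[Cu²⁺] and the known concentrations, [Pb²⁺] in the numerator gives [Pb²⁺] = 0.24 M.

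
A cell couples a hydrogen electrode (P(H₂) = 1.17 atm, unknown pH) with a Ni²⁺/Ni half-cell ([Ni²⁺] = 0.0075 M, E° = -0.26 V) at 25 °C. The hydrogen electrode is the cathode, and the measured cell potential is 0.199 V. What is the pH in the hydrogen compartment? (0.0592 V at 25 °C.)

pH = 2.06

E°_cell = 0.26 V and n = 2.
log Q = n(E° − E)/0.0592 = 2×(0.26 − 0.199)/0.0592 = 2.061.
With Q = [Ni²⁺]·P(H₂) / [H⁺]^2, solving for [H⁺] gives log[H⁺] = -2.059, so pH = 2.06.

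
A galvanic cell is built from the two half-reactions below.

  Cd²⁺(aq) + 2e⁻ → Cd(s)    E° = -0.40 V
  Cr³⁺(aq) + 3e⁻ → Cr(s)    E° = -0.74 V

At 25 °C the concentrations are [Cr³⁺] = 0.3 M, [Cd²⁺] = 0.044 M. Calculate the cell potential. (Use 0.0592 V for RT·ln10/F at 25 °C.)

The Cd²⁺/Cd couple has the higher reduction potential and acts as the cathode, so E°_cell = -0.40 − (-0.74) = 0.34 V.
Balancing electrons gives n = 6; the reaction quotient is Q = [Cr³⁺]^2/[Cd²⁺]^3 = 1060.
At 25 °C, E = E° − (0.0592/n) log Q = 0.34 − (0.0592/6)(3.024) = 0.340 − 0.030 = 0.310 V.

0.310 V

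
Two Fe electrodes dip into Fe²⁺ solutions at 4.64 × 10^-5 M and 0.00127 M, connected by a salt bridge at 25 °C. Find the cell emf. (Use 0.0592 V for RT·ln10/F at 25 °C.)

0.043 V

Both half-cells are Fe²⁺/Fe, so E°_cell = 0. The concentrated side is the cathode; the cell reaction moves Fe²⁺ from high to low concentration with n = 2.
Q = [Fe²⁺]_dilute/[Fe²⁺]_conc = 4.64 × 10^-5/0.00127 = 0.0365.
E = 0 − (0.0592/2) log Q = −(0.0592/2)(-1.437) = 0.0425 V.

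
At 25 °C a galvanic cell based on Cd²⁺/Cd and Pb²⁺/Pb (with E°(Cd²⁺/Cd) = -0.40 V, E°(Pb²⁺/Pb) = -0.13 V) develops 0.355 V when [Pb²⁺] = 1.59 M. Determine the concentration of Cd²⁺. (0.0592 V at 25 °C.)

0.0021 M

From the Nernst equation, log Q = n(E° − E)/0.0592 = 2(0.27 − 0.355)/0.0592 = -2.872, so Q = 0.00134.
With Q = [Cd²⁺]/[Pb²⁺] and the known concentrations, [Cd²⁺] in the numerator gives [Cd²⁺] = 0.0021 M.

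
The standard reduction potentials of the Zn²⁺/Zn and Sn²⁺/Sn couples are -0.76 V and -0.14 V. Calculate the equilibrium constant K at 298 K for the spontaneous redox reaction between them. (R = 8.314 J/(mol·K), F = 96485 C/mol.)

E°_cell = -0.14 − (-0.76) = 0.62 V, with n = 2 electrons transferred.
At equilibrium E = 0, so the Nernst equation gives ln K = nFE°/RT = (2)(96485)(0.62)/((8.314)(298)) = 48.29.
K = e^48.29 = 9.4 × 10^20.

9.4 × 10^20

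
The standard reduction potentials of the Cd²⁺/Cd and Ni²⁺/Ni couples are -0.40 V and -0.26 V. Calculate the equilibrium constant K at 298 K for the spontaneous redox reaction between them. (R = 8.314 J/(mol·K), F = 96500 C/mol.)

5.4 × 10^4

E°_cell = -0.26 − (-0.40) = 0.14 V, with n = 2 electrons transferred.
At equilibrium E = 0, so the Nernst equation gives ln K = nFE°/RT = (2)(96500)(0.14)/((8.314)(298)) = 10.91.
K = e^10.91 = 5.4 × 10^4.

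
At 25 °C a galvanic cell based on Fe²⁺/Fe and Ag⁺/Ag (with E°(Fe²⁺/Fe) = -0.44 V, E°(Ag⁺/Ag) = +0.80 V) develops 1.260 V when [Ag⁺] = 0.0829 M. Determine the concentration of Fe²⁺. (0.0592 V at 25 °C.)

From the Nernst equation, log Q = n(E° − E)/0.0592 = 2(1.24 − 1.260)/0.0592 = -0.676, so Q = 0.211.
With Q = [Fe²⁺]/[Ag⁺]^2 and the known concentrations, [Fe²⁺] in the numerator gives [Fe²⁺] = 0.0015 M.

0.0015 M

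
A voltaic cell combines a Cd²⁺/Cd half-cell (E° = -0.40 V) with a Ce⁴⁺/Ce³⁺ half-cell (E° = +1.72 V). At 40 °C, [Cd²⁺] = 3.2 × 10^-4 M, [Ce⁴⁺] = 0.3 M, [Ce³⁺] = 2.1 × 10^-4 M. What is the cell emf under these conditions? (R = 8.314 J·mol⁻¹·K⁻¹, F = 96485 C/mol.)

2.42 V

The Ce⁴⁺/Ce³⁺ couple has the higher reduction potential and acts as the cathode, so E°_cell = +1.72 − (-0.40) = 2.12 V.
Balancing electrons gives n = 2; the reaction quotient is Q = [Cd²⁺]·[Ce³⁺]^2/[Ce⁴⁺]^2 = 1.57 × 10^-10.
E = E° − (RT/nF) ln Q = 2.12 − (8.314×313)/(2×96485) × (-22.576) = 2.120 + 0.304 = 2.424 V.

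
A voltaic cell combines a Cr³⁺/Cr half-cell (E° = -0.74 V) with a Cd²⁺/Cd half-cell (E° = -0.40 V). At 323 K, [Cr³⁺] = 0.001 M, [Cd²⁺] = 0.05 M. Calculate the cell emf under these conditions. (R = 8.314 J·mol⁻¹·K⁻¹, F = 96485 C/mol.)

0.362 V

The Cd²⁺/Cd couple has the higher reduction potential and acts as the cathode, so E°_cell = -0.40 − (-0.74) = 0.34 V.
Balancing electrons gives n = 6; the reaction quotient is Q = [Cr³⁺]^2/[Cd²⁺]^3 = 0.00800.
E = E° − (RT/nF) ln Q = 0.34 − (8.314×323)/(6×96485) × (-4.828) = 0.340 + 0.022 = 0.362 V.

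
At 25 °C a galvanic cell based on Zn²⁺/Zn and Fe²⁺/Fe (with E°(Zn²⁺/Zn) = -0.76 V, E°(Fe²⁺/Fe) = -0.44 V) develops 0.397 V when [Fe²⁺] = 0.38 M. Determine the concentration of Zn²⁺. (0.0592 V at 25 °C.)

9.5 × 10^-4 M

From the Nernst equation, log Q = n(E° − E)/0.0592 = 2(0.32 − 0.397)/0.0592 = -2.601, so Q = 0.00250.
With Q = [Zn²⁺]/[Fe²⁺] and the known concentrations, [Zn²⁺] in the numerator gives [Zn²⁺] = 9.5 × 10^-4 M.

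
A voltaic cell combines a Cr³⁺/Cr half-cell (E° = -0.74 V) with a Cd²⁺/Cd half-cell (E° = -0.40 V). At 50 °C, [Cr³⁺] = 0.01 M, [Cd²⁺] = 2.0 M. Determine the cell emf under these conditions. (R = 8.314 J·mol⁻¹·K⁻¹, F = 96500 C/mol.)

The Cd²⁺/Cd couple has the higher reduction potential and acts as the cathode, so E°_cell = -0.40 − (-0.74) = 0.34 V.
Balancing electrons gives n = 6; the reaction quotient is Q = [Cr³⁺]^2/[Cd²⁺]^3 = 1.25 × 10^-5.
E = E° − (RT/nF) ln Q = 0.34 − (8.314×323)/(6×96500) × (-11.290) = 0.340 + 0.052 = 0.392 V.

0.392 V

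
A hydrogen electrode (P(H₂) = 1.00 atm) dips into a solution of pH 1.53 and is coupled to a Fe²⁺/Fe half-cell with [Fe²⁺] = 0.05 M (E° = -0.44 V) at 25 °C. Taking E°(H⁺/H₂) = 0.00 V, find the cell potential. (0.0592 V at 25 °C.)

0.39 V

The hydrogen couple is the cathode, so E°_cell = 0.44 V; n = 2.
[H⁺] = 10^(−1.53) = 0.030 M, and Q = [Fe²⁺]·P(H₂) / [H⁺]^2 = 57.4.
E = E° − (0.0592/2) log Q = 0.44 − (0.0592/2)(1.759) = 0.388 V.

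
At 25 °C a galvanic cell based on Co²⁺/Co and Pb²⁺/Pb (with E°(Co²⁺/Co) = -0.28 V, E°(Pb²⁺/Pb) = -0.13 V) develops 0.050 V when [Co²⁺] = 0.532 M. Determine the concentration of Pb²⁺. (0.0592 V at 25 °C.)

From the Nernst equation, log Q = n(E° − E)/0.0592 = 2(0.15 − 0.050)/0.0592 = 3.378, so Q = 2390.
With Q = [Co²⁺]/[Pb²⁺] and the known concentrations, [Pb²⁺] in the denominator gives [Pb²⁺] = 2.2 × 10^-4 M.

2.2 × 10^-4 M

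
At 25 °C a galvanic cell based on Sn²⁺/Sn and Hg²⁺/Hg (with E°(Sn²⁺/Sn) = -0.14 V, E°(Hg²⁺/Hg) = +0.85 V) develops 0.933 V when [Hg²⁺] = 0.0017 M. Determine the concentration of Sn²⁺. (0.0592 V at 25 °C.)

From the Nernst equation, log Q = n(E° − E)/0.0592 = 2(0.99 − 0.933)/0.0592 = 1.926, so Q = 84.3.
With Q = [Sn²⁺]/[Hg²⁺] and the known concentrations, [Sn²⁺] in the numerator gives [Sn²⁺] = 0.14 M.

0.14 M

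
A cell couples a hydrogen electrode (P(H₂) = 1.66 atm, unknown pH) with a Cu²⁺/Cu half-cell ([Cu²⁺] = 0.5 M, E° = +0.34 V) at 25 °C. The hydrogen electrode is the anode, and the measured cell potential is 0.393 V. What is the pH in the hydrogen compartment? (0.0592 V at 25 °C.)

E°_cell = 0.34 V and n = 2.
log Q = n(E° − E)/0.0592 = 2×(0.34 − 0.393)/0.0592 = -1.791.
With Q = [H⁺]^2 / ([Cu²⁺]·P(H₂)), solving for [H⁺] gives log[H⁺] = -0.936, so pH = 0.94.

pH = 0.94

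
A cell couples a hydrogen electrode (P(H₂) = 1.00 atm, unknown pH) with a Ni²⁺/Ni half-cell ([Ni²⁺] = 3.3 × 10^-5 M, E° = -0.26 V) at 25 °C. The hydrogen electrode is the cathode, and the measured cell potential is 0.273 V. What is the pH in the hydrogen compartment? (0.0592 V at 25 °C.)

E°_cell = 0.26 V and n = 2.
log Q = n(E° − E)/0.0592 = 2×(0.26 − 0.273)/0.0592 = -0.439.
With Q = [Ni²⁺]·P(H₂) / [H⁺]^2, solving for [H⁺] gives log[H⁺] = -2.021, so pH = 2.02.

pH = 2.02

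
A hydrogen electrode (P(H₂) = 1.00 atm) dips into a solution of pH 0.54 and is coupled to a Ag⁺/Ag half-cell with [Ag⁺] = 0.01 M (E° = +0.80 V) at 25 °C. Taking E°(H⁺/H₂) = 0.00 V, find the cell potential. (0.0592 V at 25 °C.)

0.71 V

The Ag⁺/Ag couple is the cathode, so E°_cell = 0.80 V; n = 2.
[H⁺] = 10^(−0.54) = 0.29 M, and Q = [H⁺]^2 / ([Ag⁺]^2·P(H₂)) = 832.
E = E° − (0.0592/2) log Q = 0.80 − (0.0592/2)(2.920) = 0.714 V.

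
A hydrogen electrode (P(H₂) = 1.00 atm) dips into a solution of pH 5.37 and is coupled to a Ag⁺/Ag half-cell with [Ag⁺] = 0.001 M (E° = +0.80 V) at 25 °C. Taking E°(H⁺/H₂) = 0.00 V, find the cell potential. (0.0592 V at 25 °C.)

The Ag⁺/Ag couple is the cathode, so E°_cell = 0.80 V; n = 2.
[H⁺] = 10^(−5.37) = 4.3 × 10^-6 M, and Q = [H⁺]^2 / ([Ag⁺]^2·P(H₂)) = 1.82 × 10^-5.
E = E° − (0.0592/2) log Q = 0.80 − (0.0592/2)(-4.740) = 0.940 V.

0.94 V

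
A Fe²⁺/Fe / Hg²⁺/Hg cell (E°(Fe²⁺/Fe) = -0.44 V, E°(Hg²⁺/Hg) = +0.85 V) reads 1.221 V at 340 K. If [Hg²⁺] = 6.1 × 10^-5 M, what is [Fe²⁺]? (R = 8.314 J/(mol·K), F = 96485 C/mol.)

From the Nernst equation, ln Q = nF(E° − E)/RT = 2×96485×(1.29 − 1.221)/(8.314×340) = 4.710, so Q = 111.
With Q = [Fe²⁺]/[Hg²⁺] and the known concentrations, [Fe²⁺] in the numerator gives [Fe²⁺] = 0.0068 M.

0.0068 M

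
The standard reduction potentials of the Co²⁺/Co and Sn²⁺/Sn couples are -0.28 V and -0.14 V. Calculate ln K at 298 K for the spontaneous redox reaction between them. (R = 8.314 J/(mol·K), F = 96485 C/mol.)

E°_cell = -0.14 − (-0.28) = 0.14 V, with n = 2 electrons transferred.
At equilibrium E = 0, so the Nernst equation gives ln K = nFE°/RT = (2)(96485)(0.14)/((8.314)(298)) = 10.90.

ln K = 10.9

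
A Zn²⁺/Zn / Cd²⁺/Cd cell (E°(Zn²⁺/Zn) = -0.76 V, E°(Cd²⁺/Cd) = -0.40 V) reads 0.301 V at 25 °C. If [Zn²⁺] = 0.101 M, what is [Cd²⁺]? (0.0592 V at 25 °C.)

0.001 M

From the Nernst equation, log Q = n(E° − E)/0.0592 = 2(0.36 − 0.301)/0.0592 = 1.993, so Q = 98.5.
With Q = [Zn²⁺]/[Cd²⁺] and the known concentrations, [Cd²⁺] in the denominator gives [Cd²⁺] = 0.001 M.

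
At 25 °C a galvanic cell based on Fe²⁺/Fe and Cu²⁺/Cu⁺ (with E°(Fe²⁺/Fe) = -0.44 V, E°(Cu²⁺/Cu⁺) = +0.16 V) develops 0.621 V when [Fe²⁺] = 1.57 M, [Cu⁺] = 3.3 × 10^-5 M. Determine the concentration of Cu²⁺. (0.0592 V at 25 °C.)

9.4 × 10^-5 M

From the Nernst equation, log Q = n(E° − E)/0.0592 = 2(0.60 − 0.621)/0.0592 = -0.709, so Q = 0.195.
With Q = [Fe²⁺]·[Cu⁺]^2/[Cu²⁺]^2 and the known concentrations, [Cu²⁺]^2 in the denominator gives [Cu²⁺] = 9.4 × 10^-5 M.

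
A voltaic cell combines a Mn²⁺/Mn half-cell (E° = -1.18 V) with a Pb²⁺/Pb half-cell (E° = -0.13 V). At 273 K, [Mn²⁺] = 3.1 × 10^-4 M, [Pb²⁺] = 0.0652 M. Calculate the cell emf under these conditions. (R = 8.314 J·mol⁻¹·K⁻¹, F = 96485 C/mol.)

1.11 V

The Pb²⁺/Pb couple has the higher reduction potential and acts as the cathode, so E°_cell = -0.13 − (-1.18) = 1.05 V.
Balancing electrons gives n = 2; the reaction quotient is Q = [Mn²⁺]/[Pb²⁺] = 0.00475.
E = E° − (RT/nF) ln Q = 1.05 − (8.314×273)/(2×96485) × (-5.349) = 1.050 + 0.063 = 1.113 V.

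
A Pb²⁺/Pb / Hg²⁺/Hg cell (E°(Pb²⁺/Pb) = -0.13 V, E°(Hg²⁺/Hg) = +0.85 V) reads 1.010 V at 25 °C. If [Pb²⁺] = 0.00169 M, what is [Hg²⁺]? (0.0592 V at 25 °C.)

From the Nernst equation, log Q = n(E° − E)/0.0592 = 2(0.98 − 1.010)/0.0592 = -1.014, so Q = 0.0969.
With Q = [Pb²⁺]/[Hg²⁺] and the known concentrations, [Hg²⁺] in the denominator gives [Hg²⁺] = 0.017 M.

0.017 M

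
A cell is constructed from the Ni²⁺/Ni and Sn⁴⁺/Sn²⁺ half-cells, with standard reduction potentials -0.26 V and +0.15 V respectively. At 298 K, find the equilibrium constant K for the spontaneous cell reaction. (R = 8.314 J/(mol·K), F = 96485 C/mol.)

7.4 × 10^13

E°_cell = +0.15 − (-0.26) = 0.41 V, with n = 2 electrons transferred.
At equilibrium E = 0, so the Nernst equation gives ln K = nFE°/RT = (2)(96485)(0.41)/((8.314)(298)) = 31.93.
K = e^31.93 = 7.4 × 10^13.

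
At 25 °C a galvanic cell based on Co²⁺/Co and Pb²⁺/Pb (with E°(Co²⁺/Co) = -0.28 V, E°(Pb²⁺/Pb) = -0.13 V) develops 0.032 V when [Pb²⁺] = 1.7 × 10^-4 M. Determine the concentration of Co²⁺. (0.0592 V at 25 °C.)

1.6 M

From the Nernst equation, log Q = n(E° − E)/0.0592 = 2(0.15 − 0.032)/0.0592 = 3.986, so Q = 9690.
With Q = [Co²⁺]/[Pb²⁺] and the known concentrations, [Co²⁺] in the numerator gives [Co²⁺] = 1.6 M.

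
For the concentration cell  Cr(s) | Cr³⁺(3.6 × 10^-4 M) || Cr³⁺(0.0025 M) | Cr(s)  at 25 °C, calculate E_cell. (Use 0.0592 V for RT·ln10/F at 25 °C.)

0.017 V

Both half-cells are Cr³⁺/Cr, so E°_cell = 0. The concentrated side is the cathode; the cell reaction moves Cr³⁺ from high to low concentration with n = 3.
Q = [Cr³⁺]_dilute/[Cr³⁺]_conc = 3.6 × 10^-4/0.0025 = 0.144.
E = 0 − (0.0592/3) log Q = −(0.0592/3)(-0.842) = 0.0166 V.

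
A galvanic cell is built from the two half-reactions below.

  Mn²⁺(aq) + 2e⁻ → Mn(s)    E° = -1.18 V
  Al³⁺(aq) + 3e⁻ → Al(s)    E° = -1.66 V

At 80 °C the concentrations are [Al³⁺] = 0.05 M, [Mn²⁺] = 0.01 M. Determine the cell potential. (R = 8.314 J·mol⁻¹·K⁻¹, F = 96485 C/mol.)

The Mn²⁺/Mn couple has the higher reduction potential and acts as the cathode, so E°_cell = -1.18 − (-1.66) = 0.48 V.
Balancing electrons gives n = 6; the reaction quotient is Q = [Al³⁺]^2/[Mn²⁺]^3 = 2500.
E = E° − (RT/nF) ln Q = 0.48 − (8.314×353)/(6×96485) × (7.824) = 0.480 − 0.040 = 0.440 V.

0.440 V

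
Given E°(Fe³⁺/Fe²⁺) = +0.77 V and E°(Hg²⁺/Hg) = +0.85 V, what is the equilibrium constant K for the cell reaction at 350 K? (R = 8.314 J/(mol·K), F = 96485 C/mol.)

200

E°_cell = +0.85 − (+0.77) = 0.08 V, with n = 2 electrons transferred.
At equilibrium E = 0, so the Nernst equation gives ln K = nFE°/RT = (2)(96485)(0.08)/((8.314)(350)) = 5.31.
K = e^5.31 = 200.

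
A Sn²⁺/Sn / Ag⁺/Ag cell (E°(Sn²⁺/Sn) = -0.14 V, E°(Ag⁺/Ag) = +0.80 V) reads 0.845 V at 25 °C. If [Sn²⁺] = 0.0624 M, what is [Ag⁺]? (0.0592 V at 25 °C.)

0.0062 M

From the Nernst equation, log Q = n(E° − E)/0.0592 = 2(0.94 − 0.845)/0.0592 = 3.209, so Q = 1620.
With Q = [Sn²⁺]/[Ag⁺]^2 and the known concentrations, [Ag⁺]^2 in the denominator gives [Ag⁺] = 0.0062 M.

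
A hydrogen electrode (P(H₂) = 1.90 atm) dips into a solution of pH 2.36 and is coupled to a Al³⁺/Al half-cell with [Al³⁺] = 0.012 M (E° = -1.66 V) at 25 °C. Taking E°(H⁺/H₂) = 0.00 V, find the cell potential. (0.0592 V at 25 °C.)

The hydrogen couple is the cathode, so E°_cell = 1.66 V; n = 6.
[H⁺] = 10^(−2.36) = 0.0044 M, and Q = [Al³⁺]^2·P(H₂)^3 / [H⁺]^6 = 1.43 × 10^11.
E = E° − (0.0592/6) log Q = 1.66 − (0.0592/6)(11.155) = 1.550 V.

1.55 V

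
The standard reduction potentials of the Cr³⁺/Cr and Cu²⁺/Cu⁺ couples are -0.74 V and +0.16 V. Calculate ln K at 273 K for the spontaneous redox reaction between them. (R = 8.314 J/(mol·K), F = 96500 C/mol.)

E°_cell = +0.16 − (-0.74) = 0.90 V, with n = 3 electrons transferred.
At equilibrium E = 0, so the Nernst equation gives ln K = nFE°/RT = (3)(96500)(0.90)/((8.314)(273)) = 114.79.

ln K = 114.8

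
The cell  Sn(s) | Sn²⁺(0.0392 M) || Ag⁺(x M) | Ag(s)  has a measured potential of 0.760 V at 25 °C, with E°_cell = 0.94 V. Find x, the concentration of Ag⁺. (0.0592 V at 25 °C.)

1.8 × 10^-4 M

From the Nernst equation, log Q = n(E° − E)/0.0592 = 2(0.94 − 0.760)/0.0592 = 6.081, so Q = 1.21 × 10^6.
With Q = [Sn²⁺]/[Ag⁺]^2 and the known concentrations, [Ag⁺]^2 in the denominator gives [Ag⁺] = 1.8 × 10^-4 M.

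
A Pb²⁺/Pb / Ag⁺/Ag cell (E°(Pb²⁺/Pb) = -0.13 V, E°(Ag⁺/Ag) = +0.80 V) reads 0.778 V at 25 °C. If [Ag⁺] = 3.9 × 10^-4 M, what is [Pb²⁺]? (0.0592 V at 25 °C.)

From the Nernst equation, log Q = n(E° − E)/0.0592 = 2(0.93 − 0.778)/0.0592 = 5.135, so Q = 1.37 × 10^5.
With Q = [Pb²⁺]/[Ag⁺]^2 and the known concentrations, [Pb²⁺] in the numerator gives [Pb²⁺] = 0.021 M.

0.021 M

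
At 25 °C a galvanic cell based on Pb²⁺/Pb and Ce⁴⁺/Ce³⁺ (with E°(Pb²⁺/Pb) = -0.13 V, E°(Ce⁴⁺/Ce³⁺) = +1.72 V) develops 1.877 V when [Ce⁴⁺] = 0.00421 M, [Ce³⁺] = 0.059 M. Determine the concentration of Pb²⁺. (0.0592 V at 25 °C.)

From the Nernst equation, log Q = n(E° − E)/0.0592 = 2(1.85 − 1.877)/0.0592 = -0.912, so Q = 0.122.
With Q = [Pb²⁺]·[Ce³⁺]^2/[Ce⁴⁺]^2 and the known concentrations, [Pb²⁺] in the numerator gives [Pb²⁺] = 6.2 × 10^-4 M.

6.2 × 10^-4 M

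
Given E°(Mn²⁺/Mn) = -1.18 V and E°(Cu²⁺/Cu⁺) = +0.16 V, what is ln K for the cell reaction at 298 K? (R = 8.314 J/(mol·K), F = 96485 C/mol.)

ln K = 104.4

E°_cell = +0.16 − (-1.18) = 1.34 V, with n = 2 electrons transferred.
At equilibrium E = 0, so the Nernst equation gives ln K = nFE°/RT = (2)(96485)(1.34)/((8.314)(298)) = 104.37.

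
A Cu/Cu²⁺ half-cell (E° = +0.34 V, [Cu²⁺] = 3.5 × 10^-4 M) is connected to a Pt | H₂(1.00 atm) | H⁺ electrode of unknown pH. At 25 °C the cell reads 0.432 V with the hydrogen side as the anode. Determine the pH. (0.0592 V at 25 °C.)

E°_cell = 0.34 V and n = 2.
log Q = n(E° − E)/0.0592 = 2×(0.34 − 0.432)/0.0592 = -3.108.
With Q = [H⁺]^2 / ([Cu²⁺]·P(H₂)), solving for [H⁺] gives log[H⁺] = -3.282, so pH = 3.28.

pH = 3.28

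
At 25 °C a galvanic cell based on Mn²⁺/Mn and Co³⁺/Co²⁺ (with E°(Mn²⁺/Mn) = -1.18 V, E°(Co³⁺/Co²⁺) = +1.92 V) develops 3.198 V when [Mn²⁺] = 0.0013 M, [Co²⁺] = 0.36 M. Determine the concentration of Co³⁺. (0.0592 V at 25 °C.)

0.59 M

From the Nernst equation, log Q = n(E° − E)/0.0592 = 2(3.10 − 3.198)/0.0592 = -3.311, so Q = 4.89 × 10^-4.
With Q = [Mn²⁺]·[Co²⁺]^2/[Co³⁺]^2 and the known concentrations, [Co³⁺]^2 in the denominator gives [Co³⁺] = 0.59 M.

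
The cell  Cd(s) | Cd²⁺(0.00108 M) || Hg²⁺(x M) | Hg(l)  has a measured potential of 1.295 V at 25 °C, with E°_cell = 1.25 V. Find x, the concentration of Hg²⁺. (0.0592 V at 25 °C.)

0.036 M

From the Nernst equation, log Q = n(E° − E)/0.0592 = 2(1.25 − 1.295)/0.0592 = -1.520, so Q = 0.0302.
With Q = [Cd²⁺]/[Hg²⁺] and the known concentrations, [Hg²⁺] in the denominator gives [Hg²⁺] = 0.036 M.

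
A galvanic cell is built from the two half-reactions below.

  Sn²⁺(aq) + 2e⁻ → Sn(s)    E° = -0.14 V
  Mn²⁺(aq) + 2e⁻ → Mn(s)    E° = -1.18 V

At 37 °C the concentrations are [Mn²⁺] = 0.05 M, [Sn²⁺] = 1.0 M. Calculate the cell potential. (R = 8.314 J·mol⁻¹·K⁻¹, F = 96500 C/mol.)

1.08 V

The Sn²⁺/Sn couple has the higher reduction potential and acts as the cathode, so E°_cell = -0.14 − (-1.18) = 1.04 V.
Balancing electrons gives n = 2; the reaction quotient is Q = [Mn²⁺]/[Sn²⁺] = 0.0500.
E = E° − (RT/nF) ln Q = 1.04 − (8.314×310)/(2×96500) × (-2.996) = 1.040 + 0.040 = 1.080 V.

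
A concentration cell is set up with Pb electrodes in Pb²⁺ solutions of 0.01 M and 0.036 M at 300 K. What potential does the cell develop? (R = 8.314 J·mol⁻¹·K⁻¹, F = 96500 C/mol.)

Both half-cells are Pb²⁺/Pb, so E°_cell = 0. The concentrated side is the cathode; the cell reaction moves Pb²⁺ from high to low concentration with n = 2.
Q = [Pb²⁺]_dilute/[Pb²⁺]_conc = 0.01/0.036 = 0.278.
E = 0 − (RT/nF) ln Q = −((8.314×300)/(2×96500))(-1.281) = 0.0166 V.

0.017 V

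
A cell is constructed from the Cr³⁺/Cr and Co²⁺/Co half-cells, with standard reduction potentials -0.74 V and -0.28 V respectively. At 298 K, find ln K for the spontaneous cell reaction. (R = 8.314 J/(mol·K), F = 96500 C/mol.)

ln K = 107.5

E°_cell = -0.28 − (-0.74) = 0.46 V, with n = 6 electrons transferred.
At equilibrium E = 0, so the Nernst equation gives ln K = nFE°/RT = (6)(96500)(0.46)/((8.314)(298)) = 107.50.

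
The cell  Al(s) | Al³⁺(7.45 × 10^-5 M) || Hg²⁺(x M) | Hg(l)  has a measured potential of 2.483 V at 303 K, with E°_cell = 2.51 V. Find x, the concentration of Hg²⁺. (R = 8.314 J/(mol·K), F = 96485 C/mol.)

2.2 × 10^-4 M

From the Nernst equation, ln Q = nF(E° − E)/RT = 6×96485×(2.51 − 2.483)/(8.314×303) = 6.205, so Q = 495.
With Q = [Al³⁺]^2/[Hg²⁺]^3 and the known concentrations, [Hg²⁺]^3 in the denominator gives [Hg²⁺] = 2.2 × 10^-4 M.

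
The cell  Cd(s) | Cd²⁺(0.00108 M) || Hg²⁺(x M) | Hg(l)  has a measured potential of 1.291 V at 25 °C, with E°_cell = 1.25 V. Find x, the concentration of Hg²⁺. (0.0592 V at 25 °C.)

0.026 M

From the Nernst equation, log Q = n(E° − E)/0.0592 = 2(1.25 − 1.291)/0.0592 = -1.385, so Q = 0.0412.
With Q = [Cd²⁺]/[Hg²⁺] and the known concentrations, [Hg²⁺] in the denominator gives [Hg²⁺] = 0.026 M.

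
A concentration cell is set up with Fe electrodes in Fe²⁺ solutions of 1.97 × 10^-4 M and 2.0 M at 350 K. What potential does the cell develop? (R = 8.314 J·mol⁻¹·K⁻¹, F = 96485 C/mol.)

0.14 V

Both half-cells are Fe²⁺/Fe, so E°_cell = 0. The concentrated side is the cathode; the cell reaction moves Fe²⁺ from high to low concentration with n = 2.
Q = [Fe²⁺]_dilute/[Fe²⁺]_conc = 1.97 × 10^-4/2.0 = 9.85 × 10^-5.
E = 0 − (RT/nF) ln Q = −((8.314×350)/(2×96485))(-9.225) = 0.1391 V.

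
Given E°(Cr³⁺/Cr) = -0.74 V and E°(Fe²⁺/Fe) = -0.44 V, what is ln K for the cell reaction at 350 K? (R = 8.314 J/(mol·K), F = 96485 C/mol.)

ln K = 59.7

E°_cell = -0.44 − (-0.74) = 0.30 V, with n = 6 electrons transferred.
At equilibrium E = 0, so the Nernst equation gives ln K = nFE°/RT = (6)(96485)(0.30)/((8.314)(350)) = 59.68.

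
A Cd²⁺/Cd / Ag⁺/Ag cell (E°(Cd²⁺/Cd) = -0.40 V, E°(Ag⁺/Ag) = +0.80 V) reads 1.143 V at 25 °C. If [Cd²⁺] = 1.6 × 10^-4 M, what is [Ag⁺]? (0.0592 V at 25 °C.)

From the Nernst equation, log Q = n(E° − E)/0.0592 = 2(1.20 − 1.143)/0.0592 = 1.926, so Q = 84.3.
With Q = [Cd²⁺]/[Ag⁺]^2 and the known concentrations, [Ag⁺]^2 in the denominator gives [Ag⁺] = 0.0014 M.

0.0014 M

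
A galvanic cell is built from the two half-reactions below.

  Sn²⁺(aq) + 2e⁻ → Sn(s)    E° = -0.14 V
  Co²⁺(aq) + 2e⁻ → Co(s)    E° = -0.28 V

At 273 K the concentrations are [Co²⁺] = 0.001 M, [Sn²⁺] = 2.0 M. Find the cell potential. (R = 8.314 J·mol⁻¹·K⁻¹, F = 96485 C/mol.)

The Sn²⁺/Sn couple has the higher reduction potential and acts as the cathode, so E°_cell = -0.14 − (-0.28) = 0.14 V.
Balancing electrons gives n = 2; the reaction quotient is Q = [Co²⁺]/[Sn²⁺] = 5 × 10^-4.
E = E° − (RT/nF) ln Q = 0.14 − (8.314×273)/(2×96485) × (-7.601) = 0.140 + 0.089 = 0.229 V.

0.229 V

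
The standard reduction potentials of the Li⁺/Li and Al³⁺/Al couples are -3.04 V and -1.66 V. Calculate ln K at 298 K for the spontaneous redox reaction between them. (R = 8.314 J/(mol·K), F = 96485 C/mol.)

ln K = 161.2

E°_cell = -1.66 − (-3.04) = 1.38 V, with n = 3 electrons transferred.
At equilibrium E = 0, so the Nernst equation gives ln K = nFE°/RT = (3)(96485)(1.38)/((8.314)(298)) = 161.23.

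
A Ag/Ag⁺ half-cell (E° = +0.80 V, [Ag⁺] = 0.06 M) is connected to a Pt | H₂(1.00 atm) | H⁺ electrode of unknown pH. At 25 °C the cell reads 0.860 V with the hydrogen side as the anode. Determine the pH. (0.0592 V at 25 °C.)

E°_cell = 0.80 V and n = 2.
log Q = n(E° − E)/0.0592 = 2×(0.80 − 0.860)/0.0592 = -2.027.
With Q = [H⁺]^2 / ([Ag⁺]^2·P(H₂)), solving for [H⁺] gives log[H⁺] = -2.235, so pH = 2.24.

pH = 2.24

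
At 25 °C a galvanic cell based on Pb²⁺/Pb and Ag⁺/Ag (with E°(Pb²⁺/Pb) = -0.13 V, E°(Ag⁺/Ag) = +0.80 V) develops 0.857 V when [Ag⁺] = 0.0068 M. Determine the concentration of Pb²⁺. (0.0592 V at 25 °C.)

From the Nernst equation, log Q = n(E° − E)/0.0592 = 2(0.93 − 0.857)/0.0592 = 2.466, so Q = 293.
With Q = [Pb²⁺]/[Ag⁺]^2 and the known concentrations, [Pb²⁺] in the numerator gives [Pb²⁺] = 0.014 M.

0.014 M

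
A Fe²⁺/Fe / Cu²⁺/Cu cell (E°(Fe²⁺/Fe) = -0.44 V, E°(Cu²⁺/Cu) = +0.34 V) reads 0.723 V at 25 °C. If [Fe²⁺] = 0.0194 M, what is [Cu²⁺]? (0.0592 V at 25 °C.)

2.3 × 10^-4 M

From the Nernst equation, log Q = n(E° − E)/0.0592 = 2(0.78 − 0.723)/0.0592 = 1.926, so Q = 84.3.
With Q = [Fe²⁺]/[Cu²⁺] and the known concentrations, [Cu²⁺] in the denominator gives [Cu²⁺] = 2.3 × 10^-4 M.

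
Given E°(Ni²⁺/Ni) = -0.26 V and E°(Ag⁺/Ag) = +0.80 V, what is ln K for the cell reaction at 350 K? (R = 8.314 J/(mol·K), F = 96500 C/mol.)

ln K = 70.3

E°_cell = +0.80 − (-0.26) = 1.06 V, with n = 2 electrons transferred.
At equilibrium E = 0, so the Nernst equation gives ln K = nFE°/RT = (2)(96500)(1.06)/((8.314)(350)) = 70.30.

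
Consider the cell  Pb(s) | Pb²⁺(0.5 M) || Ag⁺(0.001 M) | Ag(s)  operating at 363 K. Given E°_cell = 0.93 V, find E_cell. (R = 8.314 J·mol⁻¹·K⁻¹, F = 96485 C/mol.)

Balancing electrons gives n = 2; the reaction quotient is Q = [Pb²⁺]/[Ag⁺]^2 = 5 × 10^5.
E = E° − (RT/nF) ln Q = 0.93 − (8.314×363)/(2×96485) × (13.122) = 0.930 − 0.205 = 0.725 V.

0.725 V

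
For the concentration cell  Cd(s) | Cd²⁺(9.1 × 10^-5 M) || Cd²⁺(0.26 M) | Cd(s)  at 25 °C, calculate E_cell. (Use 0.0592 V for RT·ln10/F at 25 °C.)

Both half-cells are Cd²⁺/Cd, so E°_cell = 0. The concentrated side is the cathode; the cell reaction moves Cd²⁺ from high to low concentration with n = 2.
Q = [Cd²⁺]_dilute/[Cd²⁺]_conc = 9.1 × 10^-5/0.26 = 3.5 × 10^-4.
E = 0 − (0.0592/2) log Q = −(0.0592/2)(-3.456) = 0.1023 V.

0.10 V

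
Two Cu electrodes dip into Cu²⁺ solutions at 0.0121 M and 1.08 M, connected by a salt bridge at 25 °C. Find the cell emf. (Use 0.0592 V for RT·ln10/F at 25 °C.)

0.058 V

Both half-cells are Cu²⁺/Cu, so E°_cell = 0. The concentrated side is the cathode; the cell reaction moves Cu²⁺ from high to low concentration with n = 2.
Q = [Cu²⁺]_dilute/[Cu²⁺]_conc = 0.0121/1.08 = 0.0112.
E = 0 − (0.0592/2) log Q = −(0.0592/2)(-1.951) = 0.0577 V.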